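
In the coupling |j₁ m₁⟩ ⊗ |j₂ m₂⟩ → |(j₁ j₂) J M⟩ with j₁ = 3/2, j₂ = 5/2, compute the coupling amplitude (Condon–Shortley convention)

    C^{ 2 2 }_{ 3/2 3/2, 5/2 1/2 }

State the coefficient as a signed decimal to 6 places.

triangle: 2!*1!*3!/7! = 12/5040
(j±m)!: 3!*0!*3!*2!*4!*0! = 1728
prefactor² = (2J+1)*Δ*N² = 144/7
  k=0: +1/(0!*2!*0!*3!*1!*0!) = 1/12
Σ = 1/12  ⇒  CG² = 144/7*1/12² = 1/7
CG = +√(1/7) = +0.377964

+√(1/7) = +0.377964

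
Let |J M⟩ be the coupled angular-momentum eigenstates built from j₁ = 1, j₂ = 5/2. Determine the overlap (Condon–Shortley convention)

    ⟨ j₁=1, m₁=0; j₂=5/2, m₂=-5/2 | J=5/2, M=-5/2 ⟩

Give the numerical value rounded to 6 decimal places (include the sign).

+√(5/7) ≈ +0.845154

√[6·1!1!4!/7! · 1!1!0!5!0!5!] = √(2880/7)
  +(−1)^0/∏(0,1,1,0,0,4)! = 1/24  (running 1/24)
⟨..|..⟩ = √(2880/7)·(1/24) = +0.845154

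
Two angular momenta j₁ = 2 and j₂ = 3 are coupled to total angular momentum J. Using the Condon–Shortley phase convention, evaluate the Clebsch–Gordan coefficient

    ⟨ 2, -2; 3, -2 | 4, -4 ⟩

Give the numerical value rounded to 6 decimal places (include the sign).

j₁+j₂−J=1  J+j₁−j₂=3  J−j₁+j₂=5  j₁+j₂+J+1=10
(j₁±m₁, j₂±m₂, J±M) = (0,4,1,5,0,8)
P² = 207360
sum k=1..1:
  [1] −1/720 = -1/720
S = -1/720
C² = P²·S² = 2/5 ; C = -0.632456

−√(2/5) ≈ -0.632456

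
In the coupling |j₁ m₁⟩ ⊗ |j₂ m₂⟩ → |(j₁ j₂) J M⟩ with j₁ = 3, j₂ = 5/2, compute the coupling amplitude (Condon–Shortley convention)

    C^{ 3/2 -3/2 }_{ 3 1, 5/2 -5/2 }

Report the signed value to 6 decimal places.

+√(1/14) ≈ +0.267261

triangle: 4!*2!*1!/8! = 48/40320
(j±m)!: 4!*2!*0!*5!*0!*3! = 34560
prefactor² = (2J+1)*Δ*N² = 1152/7
  k=0: +1/(0!*4!*2!*0!*0!*1!) = 1/48
Σ = 1/48  ⇒  CG² = 1152/7*1/48² = 1/14
CG = +√(1/14) = +0.267261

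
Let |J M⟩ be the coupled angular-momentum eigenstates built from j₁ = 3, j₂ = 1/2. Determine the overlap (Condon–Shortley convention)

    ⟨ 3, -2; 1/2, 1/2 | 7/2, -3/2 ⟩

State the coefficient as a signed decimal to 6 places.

+0.534522

j₁+j₂−J=0  J+j₁−j₂=6  J−j₁+j₂=1  j₁+j₂+J+1=8
(j₁±m₁, j₂±m₂, J±M) = (1,5,1,0,2,5)
P² = 28800/7
sum k=0..0:
  [0] +1/120 = 1/120
S = 1/120
C² = P²·S² = 2/7 ; C = +0.534522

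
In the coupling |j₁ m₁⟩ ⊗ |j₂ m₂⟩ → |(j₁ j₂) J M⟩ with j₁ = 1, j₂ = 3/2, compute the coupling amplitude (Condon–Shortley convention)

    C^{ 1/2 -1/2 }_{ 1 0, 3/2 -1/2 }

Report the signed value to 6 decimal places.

−√(1/3) = -0.577350

j₁+j₂−J=2  J+j₁−j₂=0  J−j₁+j₂=1  j₁+j₂+J+1=4
(j₁±m₁, j₂±m₂, J±M) = (1,1,1,2,0,1)
P² = 1/3
sum k=1..1:
  [1] −1/1 = -1
S = -1
C² = P²·S² = 1/3 ; C = -0.577350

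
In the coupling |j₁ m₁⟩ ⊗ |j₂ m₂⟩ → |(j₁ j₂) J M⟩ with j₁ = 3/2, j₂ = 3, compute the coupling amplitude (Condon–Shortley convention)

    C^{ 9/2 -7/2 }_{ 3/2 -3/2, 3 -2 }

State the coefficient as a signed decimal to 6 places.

j₁+j₂−J=0  J+j₁−j₂=3  J−j₁+j₂=6  j₁+j₂+J+1=10
(j₁±m₁, j₂±m₂, J±M) = (0,3,1,5,1,8)
P² = 345600
sum k=0..0:
  [0] +1/720 = 1/720
S = 1/720
C² = P²·S² = 2/3 ; C = +0.816497

+√(2/3) ≈ +0.816497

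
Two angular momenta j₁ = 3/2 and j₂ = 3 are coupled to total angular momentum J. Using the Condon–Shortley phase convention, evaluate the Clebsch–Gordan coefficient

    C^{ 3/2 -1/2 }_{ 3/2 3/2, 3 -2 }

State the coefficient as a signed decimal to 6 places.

+0.534522

triangle: 3!×0!×3!/7! = 36/5040
(j±m)!: 3!×0!×1!×5!×1!×2! = 1440
prefactor² = (2J+1)×Δ×N² = 288/7
  k=0: +1/(0!×3!×0!×1!×0!×2!) = 1/12
Σ = 1/12  ⇒  CG² = 288/7×1/12² = 2/7
CG = +√(2/7) = +0.534522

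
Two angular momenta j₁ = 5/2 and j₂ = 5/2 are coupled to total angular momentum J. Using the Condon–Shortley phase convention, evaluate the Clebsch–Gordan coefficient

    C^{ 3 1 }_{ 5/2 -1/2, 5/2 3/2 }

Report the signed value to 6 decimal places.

√[7·2!3!3!/9! · 2!3!4!1!4!2!] = √(96/5)
  +(−1)^1/∏(1,1,2,3,1,0)! = -1/12  (running -1/12)
  +(−1)^2/∏(2,0,1,2,2,1)! = 1/8  (running 1/24)
⟨..|..⟩ = √(96/5)·(1/24) = +0.182574

+0.182574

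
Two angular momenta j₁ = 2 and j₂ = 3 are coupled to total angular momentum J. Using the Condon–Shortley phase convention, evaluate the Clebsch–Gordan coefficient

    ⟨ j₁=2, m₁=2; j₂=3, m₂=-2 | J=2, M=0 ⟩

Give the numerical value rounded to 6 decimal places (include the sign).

triangle: 3!·1!·3!/8! = 36/40320
(j±m)!: 4!·0!·1!·5!·2!·2! = 11520
prefactor² = (2J+1)·Δ·N² = 360/7
  k=0: +1/(0!·3!·0!·1!·1!·2!) = 1/12
Σ = 1/12  ⇒  CG² = 360/7·1/12² = 5/14
CG = +√(5/14) = +0.597614

+0.597614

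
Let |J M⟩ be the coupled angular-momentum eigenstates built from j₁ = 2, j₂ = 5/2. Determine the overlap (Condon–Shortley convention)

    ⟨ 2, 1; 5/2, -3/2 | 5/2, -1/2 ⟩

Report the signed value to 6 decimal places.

j₁+j₂−J=2  J+j₁−j₂=2  J−j₁+j₂=3  j₁+j₂+J+1=8
(j₁±m₁, j₂±m₂, J±M) = (3,1,1,4,2,3)
P² = 216/35
sum k=0..1:
  [0] +1/4 = 1/4
  [1] −1/12 = -1/12
S = 1/6
C² = P²·S² = 6/35 ; C = +0.414039

+√(6/35) ≈ +0.414039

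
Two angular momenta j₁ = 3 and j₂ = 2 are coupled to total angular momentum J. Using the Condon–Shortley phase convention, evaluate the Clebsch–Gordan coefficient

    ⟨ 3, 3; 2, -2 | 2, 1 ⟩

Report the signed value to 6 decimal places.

+0.597614

√[5·3!3!1!/8! · 6!0!0!4!3!1!] = √(3240/7)
  +(−1)^0/∏(0,3,0,0,3,1)! = 1/36  (running 1/36)
⟨..|..⟩ = √(3240/7)·(1/36) = +0.597614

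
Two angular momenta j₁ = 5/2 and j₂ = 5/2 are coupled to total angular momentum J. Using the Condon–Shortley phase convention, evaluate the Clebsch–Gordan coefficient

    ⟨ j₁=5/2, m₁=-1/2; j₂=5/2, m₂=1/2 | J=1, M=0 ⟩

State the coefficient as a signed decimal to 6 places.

√[3·4!1!1!/7! · 2!3!3!2!1!1!] = √(72/35)
  +(−1)^2/∏(2,2,1,1,0,0)! = 1/4  (running 1/4)
  +(−1)^3/∏(3,1,0,0,1,1)! = -1/6  (running 1/12)
⟨..|..⟩ = √(72/35)·(1/12) = +0.119523

+√(1/70) = +0.119523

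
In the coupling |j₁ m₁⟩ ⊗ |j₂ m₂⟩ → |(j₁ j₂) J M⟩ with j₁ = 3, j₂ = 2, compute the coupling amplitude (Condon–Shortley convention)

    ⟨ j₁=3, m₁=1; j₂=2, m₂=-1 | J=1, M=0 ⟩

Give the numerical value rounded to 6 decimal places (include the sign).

−√(8/35) ≈ -0.478091

triangle: 4!×2!×0!/7! = 48/5040
(j±m)!: 4!×2!×1!×3!×1!×1! = 288
prefactor² = (2J+1)×Δ×N² = 288/35
  k=1: −1/(1!×3!×1!×0!×1!×0!) = -1/6
Σ = -1/6  ⇒  CG² = 288/35×(-1/6)² = 8/35
CG = −√(8/35) = -0.478091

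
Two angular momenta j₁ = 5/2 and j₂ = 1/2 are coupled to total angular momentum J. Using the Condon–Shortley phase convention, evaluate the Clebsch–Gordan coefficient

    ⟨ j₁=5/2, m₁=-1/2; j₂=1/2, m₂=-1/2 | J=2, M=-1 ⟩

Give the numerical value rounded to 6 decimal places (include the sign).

√[5·1!4!0!/6! · 2!3!0!1!1!3!] = √(12)
  +(−1)^0/∏(0,1,3,0,1,0)! = 1/6  (running 1/6)
⟨..|..⟩ = √(12)·(1/6) = +0.577350

+0.577350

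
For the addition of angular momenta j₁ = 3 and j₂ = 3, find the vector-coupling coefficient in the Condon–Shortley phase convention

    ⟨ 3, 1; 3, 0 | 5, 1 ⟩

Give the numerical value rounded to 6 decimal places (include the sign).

+√(5/42) = +0.345033

√[11·1!5!5!/12! · 4!2!3!3!6!4!] = √(69120/7)
  +(−1)^0/∏(0,1,2,3,3,2)! = 1/144  (running 1/144)
  +(−1)^1/∏(1,0,1,2,4,3)! = -1/288  (running 1/288)
⟨..|..⟩ = √(69120/7)·(1/288) = +0.345033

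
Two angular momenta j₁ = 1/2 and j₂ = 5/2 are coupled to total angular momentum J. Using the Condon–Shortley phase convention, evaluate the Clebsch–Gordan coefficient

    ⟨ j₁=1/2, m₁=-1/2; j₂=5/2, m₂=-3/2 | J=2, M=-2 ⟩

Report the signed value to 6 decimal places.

-0.408248

j₁+j₂−J=1  J+j₁−j₂=0  J−j₁+j₂=4  j₁+j₂+J+1=6
(j₁±m₁, j₂±m₂, J±M) = (0,1,1,4,0,4)
P² = 96
sum k=1..1:
  [1] −1/24 = -1/24
S = -1/24
C² = P²·S² = 1/6 ; C = -0.408248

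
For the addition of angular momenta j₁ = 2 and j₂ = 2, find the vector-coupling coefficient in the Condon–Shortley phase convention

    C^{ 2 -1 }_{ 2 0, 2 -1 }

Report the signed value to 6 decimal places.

√[5·2!2!2!/7! · 2!2!1!3!1!3!] = √(8/7)
  +(−1)^0/∏(0,2,2,1,0,1)! = 1/4  (running 1/4)
  +(−1)^1/∏(1,1,1,0,1,2)! = -1/2  (running -1/4)
⟨..|..⟩ = √(8/7)·(-1/4) = -0.267261

−√(1/14) = -0.267261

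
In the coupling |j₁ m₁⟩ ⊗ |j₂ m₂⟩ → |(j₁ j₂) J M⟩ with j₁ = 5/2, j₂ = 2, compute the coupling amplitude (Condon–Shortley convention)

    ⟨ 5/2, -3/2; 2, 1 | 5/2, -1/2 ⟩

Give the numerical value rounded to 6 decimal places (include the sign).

+0.414039  (= +√(6/35))

j₁+j₂−J=2  J+j₁−j₂=3  J−j₁+j₂=2  j₁+j₂+J+1=8
(j₁±m₁, j₂±m₂, J±M) = (1,4,3,1,2,3)
P² = 216/35
sum k=1..2:
  [1] −1/12 = -1/12
  [2] +1/4 = 1/4
S = 1/6
C² = P²·S² = 6/35 ; C = +0.414039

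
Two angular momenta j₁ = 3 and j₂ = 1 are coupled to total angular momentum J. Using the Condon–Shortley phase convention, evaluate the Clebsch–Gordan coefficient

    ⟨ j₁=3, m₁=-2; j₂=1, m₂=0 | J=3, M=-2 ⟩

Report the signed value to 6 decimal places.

√[7·1!5!1!/8! · 1!5!1!1!1!5!] = √(300)
  +(−1)^0/∏(0,1,5,1,0,0)! = 1/120  (running 1/120)
  +(−1)^1/∏(1,0,4,0,1,1)! = -1/24  (running -1/30)
⟨..|..⟩ = √(300)·(-1/30) = -0.577350

-0.577350  (= −√(1/3))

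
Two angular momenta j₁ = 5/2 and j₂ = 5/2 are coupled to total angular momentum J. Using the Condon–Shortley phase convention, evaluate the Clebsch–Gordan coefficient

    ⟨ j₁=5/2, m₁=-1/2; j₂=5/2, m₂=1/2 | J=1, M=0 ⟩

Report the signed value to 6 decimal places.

+√(1/70) = +0.119523

triangle: 4!×1!×1!/7! = 24/5040
(j±m)!: 2!×3!×3!×2!×1!×1! = 144
prefactor² = (2J+1)×Δ×N² = 72/35
  k=2: +1/(2!×2!×1!×1!×0!×0!) = 1/4
  k=3: −1/(3!×1!×0!×0!×1!×1!) = -1/6
Σ = 1/12  ⇒  CG² = 72/35×1/12² = 1/70
CG = +√(1/70) = +0.119523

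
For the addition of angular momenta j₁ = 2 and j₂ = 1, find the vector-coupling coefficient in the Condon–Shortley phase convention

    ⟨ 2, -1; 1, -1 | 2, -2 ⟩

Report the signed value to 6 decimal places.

j₁+j₂−J=1  J+j₁−j₂=3  J−j₁+j₂=1  j₁+j₂+J+1=6
(j₁±m₁, j₂±m₂, J±M) = (1,3,0,2,0,4)
P² = 12
sum k=0..0:
  [0] +1/6 = 1/6
S = 1/6
C² = P²·S² = 1/3 ; C = +0.577350

+√(1/3) ≈ +0.577350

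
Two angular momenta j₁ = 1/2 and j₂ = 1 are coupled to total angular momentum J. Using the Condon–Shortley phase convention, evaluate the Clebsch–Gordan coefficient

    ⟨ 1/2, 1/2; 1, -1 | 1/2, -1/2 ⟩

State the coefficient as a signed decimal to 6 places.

√[2·1!0!1!/3! · 1!0!0!2!0!1!] = √(2/3)
  +(−1)^0/∏(0,1,0,0,0,1)! = 1  (running 1)
⟨..|..⟩ = √(2/3)·(1) = +0.816497

+0.816497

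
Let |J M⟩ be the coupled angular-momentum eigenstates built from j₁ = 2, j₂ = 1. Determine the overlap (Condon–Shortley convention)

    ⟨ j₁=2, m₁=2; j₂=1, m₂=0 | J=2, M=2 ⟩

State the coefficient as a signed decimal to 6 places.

+√(2/3) ≈ +0.816497

j₁+j₂−J=1  J+j₁−j₂=3  J−j₁+j₂=1  j₁+j₂+J+1=6
(j₁±m₁, j₂±m₂, J±M) = (4,0,1,1,4,0)
P² = 24
sum k=0..0:
  [0] +1/6 = 1/6
S = 1/6
C² = P²·S² = 2/3 ; C = +0.816497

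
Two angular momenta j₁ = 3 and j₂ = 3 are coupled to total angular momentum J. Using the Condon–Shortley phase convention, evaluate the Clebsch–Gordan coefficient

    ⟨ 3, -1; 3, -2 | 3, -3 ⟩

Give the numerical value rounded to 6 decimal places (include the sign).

-0.577350

triangle: 3!·3!·3!/10! = 216/3628800
(j±m)!: 2!·4!·1!·5!·0!·6! = 4147200
prefactor² = (2J+1)·Δ·N² = 1728
  k=1: −1/(1!·2!·3!·0!·0!·3!) = -1/72
Σ = -1/72  ⇒  CG² = 1728·(-1/72)² = 1/3
CG = −√(1/3) = -0.577350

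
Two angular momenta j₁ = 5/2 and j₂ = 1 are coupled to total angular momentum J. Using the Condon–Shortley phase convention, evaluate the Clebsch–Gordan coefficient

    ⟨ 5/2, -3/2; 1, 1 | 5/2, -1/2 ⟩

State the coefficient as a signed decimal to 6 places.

-0.676123

j₁+j₂−J=1  J+j₁−j₂=4  J−j₁+j₂=1  j₁+j₂+J+1=7
(j₁±m₁, j₂±m₂, J±M) = (1,4,2,0,2,3)
P² = 576/35
sum k=1..1:
  [1] −1/6 = -1/6
S = -1/6
C² = P²·S² = 16/35 ; C = -0.676123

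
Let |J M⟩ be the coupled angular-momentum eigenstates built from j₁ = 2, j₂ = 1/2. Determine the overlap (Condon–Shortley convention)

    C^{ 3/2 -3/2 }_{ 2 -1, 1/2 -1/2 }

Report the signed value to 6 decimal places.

+0.447214

√[4·1!3!0!/5! · 1!3!0!1!0!3!] = √(36/5)
  +(−1)^0/∏(0,1,3,0,0,0)! = 1/6  (running 1/6)
⟨..|..⟩ = √(36/5)·(1/6) = +0.447214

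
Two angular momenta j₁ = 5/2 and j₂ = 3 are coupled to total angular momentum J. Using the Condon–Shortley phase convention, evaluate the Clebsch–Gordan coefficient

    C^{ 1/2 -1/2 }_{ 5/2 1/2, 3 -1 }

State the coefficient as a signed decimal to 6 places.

+0.436436

√[2·5!0!1!/7! · 3!2!2!4!0!1!] = √(192/7)
  +(−1)^2/∏(2,3,0,0,0,1)! = 1/12  (running 1/12)
⟨..|..⟩ = √(192/7)·(1/12) = +0.436436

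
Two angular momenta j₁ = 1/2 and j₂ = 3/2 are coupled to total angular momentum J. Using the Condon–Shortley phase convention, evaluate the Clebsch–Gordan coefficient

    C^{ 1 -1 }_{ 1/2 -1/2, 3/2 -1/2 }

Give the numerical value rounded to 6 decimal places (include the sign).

triangle: 1!·0!·2!/4! = 2/24
(j±m)!: 0!·1!·1!·2!·0!·2! = 4
prefactor² = (2J+1)·Δ·N² = 1
  k=1: −1/(1!·0!·0!·0!·0!·2!) = -1/2
Σ = -1/2  ⇒  CG² = 1·(-1/2)² = 1/4
CG = −√(1/4) = -0.500000

−√(1/4) = -0.500000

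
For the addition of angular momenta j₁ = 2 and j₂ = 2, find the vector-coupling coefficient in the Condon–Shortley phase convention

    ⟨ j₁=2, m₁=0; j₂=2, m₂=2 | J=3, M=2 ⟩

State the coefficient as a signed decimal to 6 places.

-0.707107  (= −√(1/2))

√[7·1!3!3!/8! · 2!2!4!0!5!1!] = √(72)
  +(−1)^1/∏(1,0,1,3,2,0)! = -1/12  (running -1/12)
⟨..|..⟩ = √(72)·(-1/12) = -0.707107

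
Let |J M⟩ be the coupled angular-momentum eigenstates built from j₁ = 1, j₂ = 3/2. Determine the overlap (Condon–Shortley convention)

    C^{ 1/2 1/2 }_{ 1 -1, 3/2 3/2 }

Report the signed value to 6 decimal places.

+√(1/2) = +0.707107

triangle: 2!*0!*1!/4! = 2/24
(j±m)!: 0!*2!*3!*0!*1!*0! = 12
prefactor² = (2J+1)*Δ*N² = 2
  k=2: +1/(2!*0!*0!*1!*0!*0!) = 1/2
Σ = 1/2  ⇒  CG² = 2*1/2² = 1/2
CG = +√(1/2) = +0.707107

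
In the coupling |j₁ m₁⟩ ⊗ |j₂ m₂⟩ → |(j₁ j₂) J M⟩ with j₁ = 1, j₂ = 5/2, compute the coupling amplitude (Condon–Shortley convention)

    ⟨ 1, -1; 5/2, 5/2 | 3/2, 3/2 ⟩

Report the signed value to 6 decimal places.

triangle: 2!·0!·3!/6! = 12/720
(j±m)!: 0!·2!·5!·0!·3!·0! = 1440
prefactor² = (2J+1)·Δ·N² = 96
  k=2: +1/(2!·0!·0!·3!·0!·0!) = 1/12
Σ = 1/12  ⇒  CG² = 96·1/12² = 2/3
CG = +√(2/3) = +0.816497

+0.816497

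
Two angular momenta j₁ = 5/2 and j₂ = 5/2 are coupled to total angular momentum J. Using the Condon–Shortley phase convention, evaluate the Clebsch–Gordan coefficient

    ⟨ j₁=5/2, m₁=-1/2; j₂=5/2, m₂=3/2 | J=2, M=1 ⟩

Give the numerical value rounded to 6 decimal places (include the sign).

triangle: 3!·2!·2!/8! = 24/40320
(j±m)!: 2!·3!·4!·1!·3!·1! = 1728
prefactor² = (2J+1)·Δ·N² = 36/7
  k=2: +1/(2!·1!·1!·2!·1!·0!) = 1/4
  k=3: −1/(3!·0!·0!·1!·2!·1!) = -1/12
Σ = 1/6  ⇒  CG² = 36/7·1/6² = 1/7
CG = +√(1/7) = +0.377964

+0.377964  (= +√(1/7))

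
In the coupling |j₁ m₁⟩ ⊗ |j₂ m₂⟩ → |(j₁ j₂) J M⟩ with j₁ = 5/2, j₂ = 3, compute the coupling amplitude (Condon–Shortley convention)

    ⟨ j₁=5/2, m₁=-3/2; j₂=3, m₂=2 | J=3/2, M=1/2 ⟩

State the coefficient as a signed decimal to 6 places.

j₁+j₂−J=4  J+j₁−j₂=1  J−j₁+j₂=2  j₁+j₂+J+1=8
(j₁±m₁, j₂±m₂, J±M) = (1,4,5,1,2,1)
P² = 192/7
sum k=3..4:
  [3] −1/12 = -1/12
  [4] +1/24 = 1/24
S = -1/24
C² = P²·S² = 1/21 ; C = -0.218218

−√(1/21) = -0.218218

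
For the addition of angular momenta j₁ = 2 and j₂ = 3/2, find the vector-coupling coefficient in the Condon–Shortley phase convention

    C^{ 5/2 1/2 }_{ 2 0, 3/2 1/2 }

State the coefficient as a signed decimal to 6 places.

−√(3/35) ≈ -0.292770

j₁+j₂−J=1  J+j₁−j₂=3  J−j₁+j₂=2  j₁+j₂+J+1=7
(j₁±m₁, j₂±m₂, J±M) = (2,2,2,1,3,2)
P² = 48/35
sum k=0..1:
  [0] +1/4 = 1/4
  [1] −1/2 = -1/2
S = -1/4
C² = P²·S² = 3/35 ; C = -0.292770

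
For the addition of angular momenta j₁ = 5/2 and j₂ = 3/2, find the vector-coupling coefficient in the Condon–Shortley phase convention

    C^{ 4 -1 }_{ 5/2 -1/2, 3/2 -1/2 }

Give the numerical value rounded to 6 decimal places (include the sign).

triangle: 0!*5!*3!/9! = 720/362880
(j±m)!: 2!*3!*1!*2!*3!*5! = 17280
prefactor² = (2J+1)*Δ*N² = 2160/7
  k=0: +1/(0!*0!*3!*1!*2!*2!) = 1/24
Σ = 1/24  ⇒  CG² = 2160/7*1/24² = 15/28
CG = +√(15/28) = +0.731925

+√(15/28) = +0.731925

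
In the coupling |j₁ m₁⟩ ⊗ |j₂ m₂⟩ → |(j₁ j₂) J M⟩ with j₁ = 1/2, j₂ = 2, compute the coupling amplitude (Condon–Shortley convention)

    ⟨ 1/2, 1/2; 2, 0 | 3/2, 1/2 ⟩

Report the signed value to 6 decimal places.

j₁+j₂−J=1  J+j₁−j₂=0  J−j₁+j₂=3  j₁+j₂+J+1=5
(j₁±m₁, j₂±m₂, J±M) = (1,0,2,2,2,1)
P² = 8/5
sum k=0..0:
  [0] +1/2 = 1/2
S = 1/2
C² = P²·S² = 2/5 ; C = +0.632456

+0.632456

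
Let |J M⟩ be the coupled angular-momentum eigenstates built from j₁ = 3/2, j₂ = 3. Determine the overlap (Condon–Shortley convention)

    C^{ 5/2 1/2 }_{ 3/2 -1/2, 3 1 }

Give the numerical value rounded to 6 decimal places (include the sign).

j₁+j₂−J=2  J+j₁−j₂=1  J−j₁+j₂=4  j₁+j₂+J+1=8
(j₁±m₁, j₂±m₂, J±M) = (1,2,4,2,3,2)
P² = 288/35
sum k=1..2:
  [1] −1/6 = -1/6
  [2] +1/8 = 1/8
S = -1/24
C² = P²·S² = 1/70 ; C = -0.119523

−√(1/70) = -0.119523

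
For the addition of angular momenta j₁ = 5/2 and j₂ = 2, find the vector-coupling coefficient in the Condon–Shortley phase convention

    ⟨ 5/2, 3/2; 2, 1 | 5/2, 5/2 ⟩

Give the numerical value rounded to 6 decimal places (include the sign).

j₁+j₂−J=2  J+j₁−j₂=3  J−j₁+j₂=2  j₁+j₂+J+1=8
(j₁±m₁, j₂±m₂, J±M) = (4,1,3,1,5,0)
P² = 432/7
sum k=1..1:
  [1] −1/12 = -1/12
S = -1/12
C² = P²·S² = 3/7 ; C = -0.654654

-0.654654  (= −√(3/7))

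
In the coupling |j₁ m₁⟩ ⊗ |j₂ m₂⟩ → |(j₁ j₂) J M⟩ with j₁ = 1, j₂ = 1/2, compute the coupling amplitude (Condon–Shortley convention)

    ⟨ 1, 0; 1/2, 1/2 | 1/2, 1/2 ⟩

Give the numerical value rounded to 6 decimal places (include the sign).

−√(1/3) ≈ -0.577350

√[2·1!1!0!/3! · 1!1!1!0!1!0!] = √(1/3)
  +(−1)^1/∏(1,0,0,0,1,0)! = -1  (running -1)
⟨..|..⟩ = √(1/3)·(-1) = -0.577350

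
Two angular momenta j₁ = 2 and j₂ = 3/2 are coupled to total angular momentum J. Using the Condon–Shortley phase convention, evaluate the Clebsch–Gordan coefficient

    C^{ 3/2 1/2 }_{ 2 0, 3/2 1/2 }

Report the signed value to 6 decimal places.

−√(1/5) ≈ -0.447214

√[4·2!2!1!/6! · 2!2!2!1!2!1!] = √(16/45)
  +(−1)^1/∏(1,1,1,1,1,0)! = -1  (running -1)
  +(−1)^2/∏(2,0,0,0,2,1)! = 1/4  (running -3/4)
⟨..|..⟩ = √(16/45)·(-3/4) = -0.447214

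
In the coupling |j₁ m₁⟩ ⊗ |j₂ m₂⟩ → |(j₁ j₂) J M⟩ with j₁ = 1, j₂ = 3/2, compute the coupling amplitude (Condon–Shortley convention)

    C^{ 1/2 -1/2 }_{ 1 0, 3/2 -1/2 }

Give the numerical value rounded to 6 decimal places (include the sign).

triangle: 2!·0!·1!/4! = 2/24
(j±m)!: 1!·1!·1!·2!·0!·1! = 2
prefactor² = (2J+1)·Δ·N² = 1/3
  k=1: −1/(1!·1!·0!·0!·0!·1!) = -1
Σ = -1  ⇒  CG² = 1/3·(-1)² = 1/3
CG = −√(1/3) = -0.577350

-0.577350  (= −√(1/3))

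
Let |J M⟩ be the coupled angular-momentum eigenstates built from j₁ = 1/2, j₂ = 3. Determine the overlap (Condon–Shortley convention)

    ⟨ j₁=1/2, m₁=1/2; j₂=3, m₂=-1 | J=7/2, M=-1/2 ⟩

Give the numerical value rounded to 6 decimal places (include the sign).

+0.654654

√[8·0!1!6!/8! · 1!0!2!4!3!4!] = √(6912/7)
  +(−1)^0/∏(0,0,0,2,1,4)! = 1/48  (running 1/48)
⟨..|..⟩ = √(6912/7)·(1/48) = +0.654654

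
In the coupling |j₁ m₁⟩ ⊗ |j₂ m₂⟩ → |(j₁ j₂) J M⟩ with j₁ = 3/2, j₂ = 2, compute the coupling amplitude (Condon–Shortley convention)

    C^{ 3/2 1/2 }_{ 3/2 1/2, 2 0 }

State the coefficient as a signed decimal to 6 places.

−√(1/5) = -0.447214

triangle: 2!×1!×2!/6! = 4/720
(j±m)!: 2!×1!×2!×2!×2!×1! = 16
prefactor² = (2J+1)×Δ×N² = 16/45
  k=0: +1/(0!×2!×1!×2!×0!×0!) = 1/4
  k=1: −1/(1!×1!×0!×1!×1!×1!) = -1
Σ = -3/4  ⇒  CG² = 16/45×(-3/4)² = 1/5
CG = −√(1/5) = -0.447214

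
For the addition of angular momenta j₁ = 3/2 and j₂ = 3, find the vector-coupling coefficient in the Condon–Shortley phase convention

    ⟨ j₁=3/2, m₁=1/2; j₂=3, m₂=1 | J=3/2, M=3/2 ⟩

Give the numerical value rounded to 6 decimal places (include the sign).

triangle: 3!*0!*3!/7! = 36/5040
(j±m)!: 2!*1!*4!*2!*3!*0! = 576
prefactor² = (2J+1)*Δ*N² = 576/35
  k=1: −1/(1!*2!*0!*3!*0!*0!) = -1/12
Σ = -1/12  ⇒  CG² = 576/35*(-1/12)² = 4/35
CG = −√(4/35) = -0.338062

−√(4/35) ≈ -0.338062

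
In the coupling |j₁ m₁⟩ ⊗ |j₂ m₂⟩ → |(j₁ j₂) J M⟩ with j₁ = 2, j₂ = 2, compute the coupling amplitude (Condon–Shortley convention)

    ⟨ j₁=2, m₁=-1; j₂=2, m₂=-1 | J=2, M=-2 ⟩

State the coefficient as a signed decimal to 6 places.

-0.654654

j₁+j₂−J=2  J+j₁−j₂=2  J−j₁+j₂=2  j₁+j₂+J+1=7
(j₁±m₁, j₂±m₂, J±M) = (1,3,1,3,0,4)
P² = 48/7
sum k=1..1:
  [1] −1/4 = -1/4
S = -1/4
C² = P²·S² = 3/7 ; C = -0.654654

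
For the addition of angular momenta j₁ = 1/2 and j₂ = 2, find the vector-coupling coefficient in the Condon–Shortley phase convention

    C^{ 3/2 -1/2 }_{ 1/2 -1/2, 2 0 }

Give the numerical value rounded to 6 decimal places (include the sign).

j₁+j₂−J=1  J+j₁−j₂=0  J−j₁+j₂=3  j₁+j₂+J+1=5
(j₁±m₁, j₂±m₂, J±M) = (0,1,2,2,1,2)
P² = 8/5
sum k=1..1:
  [1] −1/2 = -1/2
S = -1/2
C² = P²·S² = 2/5 ; C = -0.632456

−√(2/5) ≈ -0.632456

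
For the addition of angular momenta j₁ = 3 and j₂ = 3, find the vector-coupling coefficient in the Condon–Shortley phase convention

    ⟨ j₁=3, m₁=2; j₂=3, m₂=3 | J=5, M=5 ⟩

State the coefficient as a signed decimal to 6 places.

triangle: 1!·5!·5!/12! = 14400/479001600
(j±m)!: 5!·1!·6!·0!·10!·0! = 313528320000
prefactor² = (2J+1)·Δ·N² = 103680000
  k=1: −1/(1!·0!·0!·5!·5!·0!) = -1/14400
Σ = -1/14400  ⇒  CG² = 103680000·(-1/14400)² = 1/2
CG = −√(1/2) = -0.707107

−√(1/2) = -0.707107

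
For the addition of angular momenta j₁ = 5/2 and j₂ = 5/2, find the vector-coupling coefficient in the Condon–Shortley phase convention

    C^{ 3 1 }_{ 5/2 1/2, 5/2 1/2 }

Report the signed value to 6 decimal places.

−√(4/15) ≈ -0.516398

j₁+j₂−J=2  J+j₁−j₂=3  J−j₁+j₂=3  j₁+j₂+J+1=9
(j₁±m₁, j₂±m₂, J±M) = (3,2,3,2,4,2)
P² = 48/5
sum k=0..2:
  [0] +1/24 = 1/24
  [1] −1/4 = -1/4
  [2] +1/24 = 1/24
S = -1/6
C² = P²·S² = 4/15 ; C = -0.516398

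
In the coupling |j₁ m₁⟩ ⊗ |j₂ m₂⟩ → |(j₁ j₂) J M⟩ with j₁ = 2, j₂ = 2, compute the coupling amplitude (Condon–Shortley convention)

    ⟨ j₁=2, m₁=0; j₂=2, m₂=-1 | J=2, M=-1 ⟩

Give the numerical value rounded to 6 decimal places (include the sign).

j₁+j₂−J=2  J+j₁−j₂=2  J−j₁+j₂=2  j₁+j₂+J+1=7
(j₁±m₁, j₂±m₂, J±M) = (2,2,1,3,1,3)
P² = 8/7
sum k=0..1:
  [0] +1/4 = 1/4
  [1] −1/2 = -1/2
S = -1/4
C² = P²·S² = 1/14 ; C = -0.267261

−√(1/14) = -0.267261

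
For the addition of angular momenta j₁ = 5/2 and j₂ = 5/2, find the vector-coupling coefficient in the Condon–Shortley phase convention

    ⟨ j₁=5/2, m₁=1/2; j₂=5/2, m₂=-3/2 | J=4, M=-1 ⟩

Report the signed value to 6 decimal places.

+0.597614  (= +√(5/14))

j₁+j₂−J=1  J+j₁−j₂=4  J−j₁+j₂=4  j₁+j₂+J+1=10
(j₁±m₁, j₂±m₂, J±M) = (3,2,1,4,3,5)
P² = 10368/35
sum k=0..1:
  [0] +1/24 = 1/24
  [1] −1/144 = -1/144
S = 5/144
C² = P²·S² = 5/14 ; C = +0.597614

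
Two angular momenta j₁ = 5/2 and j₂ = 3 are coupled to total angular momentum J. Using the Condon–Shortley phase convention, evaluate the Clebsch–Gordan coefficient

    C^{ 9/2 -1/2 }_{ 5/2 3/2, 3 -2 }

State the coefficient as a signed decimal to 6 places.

√[10·1!4!5!/11! · 4!1!1!5!4!5!] = √(460800/77)
  +(−1)^0/∏(0,1,1,1,3,4)! = 1/144  (running 1/144)
  +(−1)^1/∏(1,0,0,0,4,5)! = -1/2880  (running 19/2880)
⟨..|..⟩ = √(460800/77)·(19/2880) = +0.510355

+√(361/1386) ≈ +0.510355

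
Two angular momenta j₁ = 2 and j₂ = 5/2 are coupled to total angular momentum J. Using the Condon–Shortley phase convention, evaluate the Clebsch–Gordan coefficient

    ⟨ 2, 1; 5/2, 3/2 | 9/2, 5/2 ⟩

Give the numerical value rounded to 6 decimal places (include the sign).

triangle: 0!*4!*5!/10! = 2880/3628800
(j±m)!: 3!*1!*4!*1!*7!*2! = 1451520
prefactor² = (2J+1)*Δ*N² = 11520
  k=0: +1/(0!*0!*1!*4!*3!*1!) = 1/144
Σ = 1/144  ⇒  CG² = 11520*1/144² = 5/9
CG = +√(5/9) = +0.745356

+0.745356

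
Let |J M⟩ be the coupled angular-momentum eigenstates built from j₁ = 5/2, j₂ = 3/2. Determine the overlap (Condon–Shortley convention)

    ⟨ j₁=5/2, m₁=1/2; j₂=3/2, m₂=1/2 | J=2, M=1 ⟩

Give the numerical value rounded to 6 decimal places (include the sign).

triangle: 2!·3!·1!/7! = 12/5040
(j±m)!: 3!·2!·2!·1!·3!·1! = 144
prefactor² = (2J+1)·Δ·N² = 12/7
  k=1: −1/(1!·1!·1!·1!·2!·0!) = -1/2
  k=2: +1/(2!·0!·0!·0!·3!·1!) = 1/12
Σ = -5/12  ⇒  CG² = 12/7·(-5/12)² = 25/84
CG = −√(25/84) = -0.545545

-0.545545  (= −√(25/84))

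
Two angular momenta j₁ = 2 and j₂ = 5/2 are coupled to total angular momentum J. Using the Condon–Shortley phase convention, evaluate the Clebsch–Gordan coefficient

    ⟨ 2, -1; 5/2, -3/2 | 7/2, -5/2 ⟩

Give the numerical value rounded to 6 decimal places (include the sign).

+0.125988  (= +√(1/63))

triangle: 1!·3!·4!/9! = 144/362880
(j±m)!: 1!·3!·1!·4!·1!·6! = 103680
prefactor² = (2J+1)·Δ·N² = 2304/7
  k=0: +1/(0!·1!·3!·1!·0!·3!) = 1/36
  k=1: −1/(1!·0!·2!·0!·1!·4!) = -1/48
Σ = 1/144  ⇒  CG² = 2304/7·1/144² = 1/63
CG = +√(1/63) = +0.125988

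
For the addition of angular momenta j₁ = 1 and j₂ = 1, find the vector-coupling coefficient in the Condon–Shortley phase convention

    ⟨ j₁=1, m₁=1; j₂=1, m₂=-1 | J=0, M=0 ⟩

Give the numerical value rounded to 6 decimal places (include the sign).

+√(1/3) = +0.577350

j₁+j₂−J=2  J+j₁−j₂=0  J−j₁+j₂=0  j₁+j₂+J+1=3
(j₁±m₁, j₂±m₂, J±M) = (2,0,0,2,0,0)
P² = 4/3
sum k=0..0:
  [0] +1/2 = 1/2
S = 1/2
C² = P²·S² = 1/3 ; C = +0.577350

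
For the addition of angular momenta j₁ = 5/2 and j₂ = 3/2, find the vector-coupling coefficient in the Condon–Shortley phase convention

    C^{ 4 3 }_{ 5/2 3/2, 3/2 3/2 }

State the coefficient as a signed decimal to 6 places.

triangle: 0!·5!·3!/9! = 720/362880
(j±m)!: 4!·1!·3!·0!·7!·1! = 725760
prefactor² = (2J+1)·Δ·N² = 12960
  k=0: +1/(0!·0!·1!·3!·4!·0!) = 1/144
Σ = 1/144  ⇒  CG² = 12960·1/144² = 5/8
CG = +√(5/8) = +0.790569

+0.790569  (= +√(5/8))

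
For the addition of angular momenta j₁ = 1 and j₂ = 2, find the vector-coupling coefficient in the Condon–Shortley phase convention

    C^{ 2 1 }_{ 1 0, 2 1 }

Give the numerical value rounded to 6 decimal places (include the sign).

-0.408248

√[5·1!1!3!/6! · 1!1!3!1!3!1!] = √(3/2)
  +(−1)^0/∏(0,1,1,3,0,0)! = 1/6  (running 1/6)
  +(−1)^1/∏(1,0,0,2,1,1)! = -1/2  (running -1/3)
⟨..|..⟩ = √(3/2)·(-1/3) = -0.408248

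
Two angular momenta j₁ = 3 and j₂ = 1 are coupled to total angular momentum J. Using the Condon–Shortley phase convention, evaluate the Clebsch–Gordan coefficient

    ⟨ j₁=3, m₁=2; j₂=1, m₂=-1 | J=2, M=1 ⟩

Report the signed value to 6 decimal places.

+0.690066

√[5·2!4!0!/7! · 5!1!0!2!3!1!] = √(480/7)
  +(−1)^0/∏(0,2,1,0,3,0)! = 1/12  (running 1/12)
⟨..|..⟩ = √(480/7)·(1/12) = +0.690066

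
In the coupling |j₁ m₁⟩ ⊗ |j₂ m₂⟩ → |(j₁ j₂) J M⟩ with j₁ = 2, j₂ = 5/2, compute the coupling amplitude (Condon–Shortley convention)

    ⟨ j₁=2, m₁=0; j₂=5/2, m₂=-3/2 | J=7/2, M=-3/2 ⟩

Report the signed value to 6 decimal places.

+√(2/7) = +0.534522

√[8·1!3!4!/9! · 2!2!1!4!2!5!] = √(512/7)
  +(−1)^0/∏(0,1,2,1,1,3)! = 1/12  (running 1/12)
  +(−1)^1/∏(1,0,1,0,2,4)! = -1/48  (running 1/16)
⟨..|..⟩ = √(512/7)·(1/16) = +0.534522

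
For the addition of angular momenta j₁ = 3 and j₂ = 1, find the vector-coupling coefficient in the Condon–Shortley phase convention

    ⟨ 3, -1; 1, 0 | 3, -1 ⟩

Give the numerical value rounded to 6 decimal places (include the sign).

-0.288675  (= −√(1/12))

triangle: 1!·5!·1!/8! = 120/40320
(j±m)!: 2!·4!·1!·1!·2!·4! = 2304
prefactor² = (2J+1)·Δ·N² = 48
  k=0: +1/(0!·1!·4!·1!·1!·0!) = 1/24
  k=1: −1/(1!·0!·3!·0!·2!·1!) = -1/12
Σ = -1/24  ⇒  CG² = 48·(-1/24)² = 1/12
CG = −√(1/12) = -0.288675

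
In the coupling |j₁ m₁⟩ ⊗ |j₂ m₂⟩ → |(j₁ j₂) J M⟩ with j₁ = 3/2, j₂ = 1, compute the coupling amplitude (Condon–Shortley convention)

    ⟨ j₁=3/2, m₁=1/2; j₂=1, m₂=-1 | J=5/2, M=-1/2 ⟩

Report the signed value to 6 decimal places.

+√(3/10) ≈ +0.547723

j₁+j₂−J=0  J+j₁−j₂=3  J−j₁+j₂=2  j₁+j₂+J+1=6
(j₁±m₁, j₂±m₂, J±M) = (2,1,0,2,2,3)
P² = 24/5
sum k=0..0:
  [0] +1/4 = 1/4
S = 1/4
C² = P²·S² = 3/10 ; C = +0.547723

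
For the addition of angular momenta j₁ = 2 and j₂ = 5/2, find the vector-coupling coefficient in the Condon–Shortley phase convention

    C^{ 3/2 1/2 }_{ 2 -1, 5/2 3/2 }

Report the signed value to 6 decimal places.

j₁+j₂−J=3  J+j₁−j₂=1  J−j₁+j₂=2  j₁+j₂+J+1=7
(j₁±m₁, j₂±m₂, J±M) = (1,3,4,1,2,1)
P² = 96/35
sum k=2..3:
  [2] +1/4 = 1/4
  [3] −1/6 = -1/6
S = 1/12
C² = P²·S² = 2/105 ; C = +0.138013

+√(2/105) = +0.138013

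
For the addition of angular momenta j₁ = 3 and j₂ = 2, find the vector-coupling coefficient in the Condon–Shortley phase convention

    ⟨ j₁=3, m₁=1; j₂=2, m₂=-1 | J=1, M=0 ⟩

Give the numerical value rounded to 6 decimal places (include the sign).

−√(8/35) ≈ -0.478091

j₁+j₂−J=4  J+j₁−j₂=2  J−j₁+j₂=0  j₁+j₂+J+1=7
(j₁±m₁, j₂±m₂, J±M) = (4,2,1,3,1,1)
P² = 288/35
sum k=1..1:
  [1] −1/6 = -1/6
S = -1/6
C² = P²·S² = 8/35 ; C = -0.478091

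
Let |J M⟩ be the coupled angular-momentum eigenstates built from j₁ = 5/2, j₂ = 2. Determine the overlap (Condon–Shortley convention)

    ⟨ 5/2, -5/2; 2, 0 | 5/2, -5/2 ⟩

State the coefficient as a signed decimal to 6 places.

j₁+j₂−J=2  J+j₁−j₂=3  J−j₁+j₂=2  j₁+j₂+J+1=8
(j₁±m₁, j₂±m₂, J±M) = (0,5,2,2,0,5)
P² = 1440/7
sum k=2..2:
  [2] +1/24 = 1/24
S = 1/24
C² = P²·S² = 5/14 ; C = +0.597614

+0.597614  (= +√(5/14))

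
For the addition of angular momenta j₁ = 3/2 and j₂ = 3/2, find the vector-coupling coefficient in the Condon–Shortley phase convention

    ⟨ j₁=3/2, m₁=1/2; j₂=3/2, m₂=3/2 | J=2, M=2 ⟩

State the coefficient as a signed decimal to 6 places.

-0.707107  (= −√(1/2))

triangle: 1!×2!×2!/6! = 4/720
(j±m)!: 2!×1!×3!×0!×4!×0! = 288
prefactor² = (2J+1)×Δ×N² = 8
  k=1: −1/(1!×0!×0!×2!×2!×0!) = -1/4
Σ = -1/4  ⇒  CG² = 8×(-1/4)² = 1/2
CG = −√(1/2) = -0.707107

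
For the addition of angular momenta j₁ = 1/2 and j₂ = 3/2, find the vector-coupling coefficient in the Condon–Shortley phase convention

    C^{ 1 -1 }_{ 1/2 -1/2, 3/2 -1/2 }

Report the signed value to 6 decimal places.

−√(1/4) = -0.500000

j₁+j₂−J=1  J+j₁−j₂=0  J−j₁+j₂=2  j₁+j₂+J+1=4
(j₁±m₁, j₂±m₂, J±M) = (0,1,1,2,0,2)
P² = 1
sum k=1..1:
  [1] −1/2 = -1/2
S = -1/2
C² = P²·S² = 1/4 ; C = -0.500000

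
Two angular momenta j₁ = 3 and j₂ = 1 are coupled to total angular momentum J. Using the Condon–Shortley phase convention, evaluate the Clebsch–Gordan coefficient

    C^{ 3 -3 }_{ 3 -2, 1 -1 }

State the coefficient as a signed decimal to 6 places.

triangle: 1!·5!·1!/8! = 120/40320
(j±m)!: 1!·5!·0!·2!·0!·6! = 172800
prefactor² = (2J+1)·Δ·N² = 3600
  k=0: +1/(0!·1!·5!·0!·0!·1!) = 1/120
Σ = 1/120  ⇒  CG² = 3600·1/120² = 1/4
CG = +√(1/4) = +0.500000

+0.500000  (= +√(1/4))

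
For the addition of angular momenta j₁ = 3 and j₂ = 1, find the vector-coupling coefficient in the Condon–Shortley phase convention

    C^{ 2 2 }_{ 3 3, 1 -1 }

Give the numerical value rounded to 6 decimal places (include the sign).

triangle: 2!×4!×0!/7! = 48/5040
(j±m)!: 6!×0!×0!×2!×4!×0! = 34560
prefactor² = (2J+1)×Δ×N² = 11520/7
  k=0: +1/(0!×2!×0!×0!×4!×0!) = 1/48
Σ = 1/48  ⇒  CG² = 11520/7×1/48² = 5/7
CG = +√(5/7) = +0.845154

+0.845154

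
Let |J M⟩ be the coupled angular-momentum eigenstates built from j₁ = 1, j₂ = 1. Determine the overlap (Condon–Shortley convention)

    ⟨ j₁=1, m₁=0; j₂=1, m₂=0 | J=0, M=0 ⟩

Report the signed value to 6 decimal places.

j₁+j₂−J=2  J+j₁−j₂=0  J−j₁+j₂=0  j₁+j₂+J+1=3
(j₁±m₁, j₂±m₂, J±M) = (1,1,1,1,0,0)
P² = 1/3
sum k=1..1:
  [1] −1/1 = -1
S = -1
C² = P²·S² = 1/3 ; C = -0.577350

-0.577350  (= −√(1/3))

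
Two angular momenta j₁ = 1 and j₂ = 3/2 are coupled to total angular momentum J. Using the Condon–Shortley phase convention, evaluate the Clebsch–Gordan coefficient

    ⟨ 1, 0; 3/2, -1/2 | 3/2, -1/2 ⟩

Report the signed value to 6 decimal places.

triangle: 1!·1!·2!/5! = 2/120
(j±m)!: 1!·1!·1!·2!·1!·2! = 4
prefactor² = (2J+1)·Δ·N² = 4/15
  k=0: +1/(0!·1!·1!·1!·0!·1!) = 1
  k=1: −1/(1!·0!·0!·0!·1!·2!) = -1/2
Σ = 1/2  ⇒  CG² = 4/15·1/2² = 1/15
CG = +√(1/15) = +0.258199

+√(1/15) ≈ +0.258199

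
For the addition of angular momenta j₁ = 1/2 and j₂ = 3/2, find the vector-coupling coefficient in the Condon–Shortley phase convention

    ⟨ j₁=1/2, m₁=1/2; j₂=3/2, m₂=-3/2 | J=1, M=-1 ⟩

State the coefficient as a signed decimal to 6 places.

j₁+j₂−J=1  J+j₁−j₂=0  J−j₁+j₂=2  j₁+j₂+J+1=4
(j₁±m₁, j₂±m₂, J±M) = (1,0,0,3,0,2)
P² = 3
sum k=0..0:
  [0] +1/2 = 1/2
S = 1/2
C² = P²·S² = 3/4 ; C = +0.866025

+√(3/4) ≈ +0.866025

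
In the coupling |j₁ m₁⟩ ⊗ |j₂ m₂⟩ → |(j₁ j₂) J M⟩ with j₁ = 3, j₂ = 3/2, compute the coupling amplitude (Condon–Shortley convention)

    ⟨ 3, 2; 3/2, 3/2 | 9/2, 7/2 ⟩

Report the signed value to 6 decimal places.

triangle: 0!×6!×3!/10! = 4320/3628800
(j±m)!: 5!×1!×3!×0!×8!×1! = 29030400
prefactor² = (2J+1)×Δ×N² = 345600
  k=0: +1/(0!×0!×1!×3!×5!×0!) = 1/720
Σ = 1/720  ⇒  CG² = 345600×1/720² = 2/3
CG = +√(2/3) = +0.816497

+0.816497  (= +√(2/3))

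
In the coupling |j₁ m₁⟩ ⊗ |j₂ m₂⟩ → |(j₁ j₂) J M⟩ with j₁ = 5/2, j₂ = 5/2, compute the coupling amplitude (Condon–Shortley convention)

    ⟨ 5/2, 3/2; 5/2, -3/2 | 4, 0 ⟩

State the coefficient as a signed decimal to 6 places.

j₁+j₂−J=1  J+j₁−j₂=4  J−j₁+j₂=4  j₁+j₂+J+1=10
(j₁±m₁, j₂±m₂, J±M) = (4,1,1,4,4,4)
P² = 82944/175
sum k=0..1:
  [0] +1/36 = 1/36
  [1] −1/576 = -1/576
S = 5/192
C² = P²·S² = 9/28 ; C = +0.566947

+0.566947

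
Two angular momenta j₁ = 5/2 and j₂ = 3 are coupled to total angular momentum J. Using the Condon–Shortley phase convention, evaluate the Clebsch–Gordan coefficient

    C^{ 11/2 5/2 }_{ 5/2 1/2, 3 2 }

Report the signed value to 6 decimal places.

triangle: 0!·5!·6!/12! = 86400/479001600
(j±m)!: 3!·2!·5!·1!·8!·3! = 348364800
prefactor² = (2J+1)·Δ·N² = 8294400/11
  k=0: +1/(0!·0!·2!·5!·3!·1!) = 1/1440
Σ = 1/1440  ⇒  CG² = 8294400/11·1/1440² = 4/11
CG = +√(4/11) = +0.603023

+0.603023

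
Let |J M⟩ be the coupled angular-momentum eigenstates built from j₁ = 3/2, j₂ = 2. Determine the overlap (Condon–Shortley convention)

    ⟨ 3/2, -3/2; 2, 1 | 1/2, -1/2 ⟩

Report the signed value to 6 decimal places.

√[2·3!0!1!/5! · 0!3!3!1!0!1!] = √(18/5)
  +(−1)^3/∏(3,0,0,0,0,1)! = -1/6  (running -1/6)
⟨..|..⟩ = √(18/5)·(-1/6) = -0.316228

-0.316228  (= −√(1/10))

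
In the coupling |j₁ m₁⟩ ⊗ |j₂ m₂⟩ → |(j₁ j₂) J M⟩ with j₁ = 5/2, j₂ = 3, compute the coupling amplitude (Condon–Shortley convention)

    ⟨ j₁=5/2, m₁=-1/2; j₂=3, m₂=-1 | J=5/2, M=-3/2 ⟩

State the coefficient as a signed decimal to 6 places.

-0.169031  (= −√(1/35))

j₁+j₂−J=3  J+j₁−j₂=2  J−j₁+j₂=3  j₁+j₂+J+1=9
(j₁±m₁, j₂±m₂, J±M) = (2,3,2,4,1,4)
P² = 576/35
sum k=1..2:
  [1] −1/8 = -1/8
  [2] +1/12 = 1/12
S = -1/24
C² = P²·S² = 1/35 ; C = -0.169031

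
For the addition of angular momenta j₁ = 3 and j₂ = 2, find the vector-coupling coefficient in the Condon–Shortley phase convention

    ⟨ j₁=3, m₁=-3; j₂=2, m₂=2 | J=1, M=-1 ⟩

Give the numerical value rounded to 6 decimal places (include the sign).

√[3·4!2!0!/7! · 0!6!4!0!0!2!] = √(6912/7)
  +(−1)^4/∏(4,0,2,0,0,0)! = 1/48  (running 1/48)
⟨..|..⟩ = √(6912/7)·(1/48) = +0.654654

+√(3/7) ≈ +0.654654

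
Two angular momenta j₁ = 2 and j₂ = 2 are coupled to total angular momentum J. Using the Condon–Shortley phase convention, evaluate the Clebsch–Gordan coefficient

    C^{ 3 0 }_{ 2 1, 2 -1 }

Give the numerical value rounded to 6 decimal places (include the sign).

+0.632456

j₁+j₂−J=1  J+j₁−j₂=3  J−j₁+j₂=3  j₁+j₂+J+1=8
(j₁±m₁, j₂±m₂, J±M) = (3,1,1,3,3,3)
P² = 81/10
sum k=0..1:
  [0] +1/4 = 1/4
  [1] −1/36 = -1/36
S = 2/9
C² = P²·S² = 2/5 ; C = +0.632456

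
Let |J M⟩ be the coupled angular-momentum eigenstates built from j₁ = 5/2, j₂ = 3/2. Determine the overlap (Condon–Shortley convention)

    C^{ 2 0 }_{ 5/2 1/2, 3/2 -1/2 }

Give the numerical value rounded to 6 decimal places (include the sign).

−√(1/14) = -0.267261

triangle: 2!·3!·1!/7! = 12/5040
(j±m)!: 3!·2!·1!·2!·2!·2! = 96
prefactor² = (2J+1)·Δ·N² = 8/7
  k=0: +1/(0!·2!·2!·1!·1!·0!) = 1/4
  k=1: −1/(1!·1!·1!·0!·2!·1!) = -1/2
Σ = -1/4  ⇒  CG² = 8/7·(-1/4)² = 1/14
CG = −√(1/14) = -0.267261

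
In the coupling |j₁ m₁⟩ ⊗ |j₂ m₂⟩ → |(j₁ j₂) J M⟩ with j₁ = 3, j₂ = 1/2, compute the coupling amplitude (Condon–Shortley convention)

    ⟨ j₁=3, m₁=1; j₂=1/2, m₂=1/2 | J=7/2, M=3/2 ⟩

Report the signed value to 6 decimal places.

+√(5/7) = +0.845154

j₁+j₂−J=0  J+j₁−j₂=6  J−j₁+j₂=1  j₁+j₂+J+1=8
(j₁±m₁, j₂±m₂, J±M) = (4,2,1,0,5,2)
P² = 11520/7
sum k=0..0:
  [0] +1/48 = 1/48
S = 1/48
C² = P²·S² = 5/7 ; C = +0.845154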